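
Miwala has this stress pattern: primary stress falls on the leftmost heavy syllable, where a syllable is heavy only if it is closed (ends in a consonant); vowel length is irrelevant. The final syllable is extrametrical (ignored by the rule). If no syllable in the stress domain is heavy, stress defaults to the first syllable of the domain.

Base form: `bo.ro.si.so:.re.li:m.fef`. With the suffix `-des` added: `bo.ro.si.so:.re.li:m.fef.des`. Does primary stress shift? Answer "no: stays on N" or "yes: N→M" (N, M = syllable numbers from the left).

Base `bo.ro.si.so:.re.li:m.fef` (7 syllables):
  The final syllable (7, fef) is extrametrical; the stress domain is syllables 1–6.
  Weights: 1 bo L, 2 ro L, 3 si L, 4 so: L, 5 re L, 6 li:m H.
  Heavy syllables in the domain: 6. The leftmost is syllable 6 (li:m).
  → primary stress on syllable 6.
Suffixed `bo.ro.si.so:.re.li:m.fef.des` (8 syllables):
  The final syllable (8, des) is extrametrical; the stress domain is syllables 1–7.
  Weights: 1 bo L, 2 ro L, 3 si L, 4 so: L, 5 re L, 6 li:m H, 7 fef H.
  Heavy syllables in the domain: 6, 7. The leftmost is syllable 6 (li:m).
  → primary stress on syllable 6.

no: stays on 6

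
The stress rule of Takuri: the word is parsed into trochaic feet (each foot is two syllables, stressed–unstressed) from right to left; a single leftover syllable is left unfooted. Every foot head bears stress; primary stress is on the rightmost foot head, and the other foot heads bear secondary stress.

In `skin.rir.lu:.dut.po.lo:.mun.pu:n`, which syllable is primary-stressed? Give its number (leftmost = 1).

7

Parse right to left into trochaic (ˈσσ) feet: (ˈskin.rir) (ˈlu:.dut) (ˈpo.lo:) (ˈmun.pu:n).
Foot heads (stressed positions): 1, 3, 5, 7.
End Rule Rightmost: primary stress on the rightmost head = syllable 7.
Primary stress: syllable 7 → skin.rir.lu:.dut.po.lo:.ˈmun.pu:n.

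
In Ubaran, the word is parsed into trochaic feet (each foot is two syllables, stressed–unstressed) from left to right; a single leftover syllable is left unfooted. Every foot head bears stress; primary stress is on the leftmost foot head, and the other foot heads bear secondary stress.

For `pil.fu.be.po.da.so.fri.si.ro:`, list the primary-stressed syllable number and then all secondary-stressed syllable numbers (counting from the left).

primary 1, secondary 3, 5, 7

Parse left to right into trochaic (ˈσσ) feet: (ˈpil.fu) (ˈbe.po) (ˈda.so) (ˈfri.si) ro:. Syllable 9 is left unfooted.
Foot heads (stressed positions): 1, 3, 5, 7.
End Rule Leftmost: primary stress on the leftmost head = syllable 1.
Secondary stress on 3, 5, 7: ˈpil.fu.ˌbe.po.ˌda.so.ˌfri.si.ro:.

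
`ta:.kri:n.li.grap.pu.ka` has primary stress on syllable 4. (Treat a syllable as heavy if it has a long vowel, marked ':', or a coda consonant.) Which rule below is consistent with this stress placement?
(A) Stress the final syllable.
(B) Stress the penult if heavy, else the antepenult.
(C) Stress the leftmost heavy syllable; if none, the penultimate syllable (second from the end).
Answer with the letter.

Rule A → syllable 6 (observed: 4).
Rule B → syllable 4 ✓.
Rule C → syllable 1 (observed: 4).

B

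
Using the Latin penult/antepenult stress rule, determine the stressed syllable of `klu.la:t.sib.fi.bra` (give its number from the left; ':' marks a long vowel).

Classical Latin: stress the penult if heavy (long vowel or closed), else the antepenult.
Weights: 3 sib H, 4 fi L, 5 bra L.
The penult (syllable 4, fi) is light, so stress falls on the antepenult (syllable 3, sib).
Stress on syllable 3: klu.la:t.ˈsib.fi.bra.

3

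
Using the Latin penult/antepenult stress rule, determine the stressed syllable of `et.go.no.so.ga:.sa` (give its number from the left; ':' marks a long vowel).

Classical Latin: stress the penult if heavy (long vowel or closed), else the antepenult.
Weights: 4 so L, 5 ga: H, 6 sa L.
The penult (syllable 5, ga:) is heavy, so it takes stress.
Stress on syllable 5: et.go.no.so.ˈga:.sa.

5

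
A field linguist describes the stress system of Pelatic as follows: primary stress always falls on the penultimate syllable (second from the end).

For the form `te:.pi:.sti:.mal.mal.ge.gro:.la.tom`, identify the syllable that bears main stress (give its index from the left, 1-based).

The word has 9 syllables; the penultimate syllable (second from the end) is syllable 8 (la).
Primary stress: syllable 8 → te:.pi:.sti:.mal.mal.ge.gro:.ˈla.tom.

8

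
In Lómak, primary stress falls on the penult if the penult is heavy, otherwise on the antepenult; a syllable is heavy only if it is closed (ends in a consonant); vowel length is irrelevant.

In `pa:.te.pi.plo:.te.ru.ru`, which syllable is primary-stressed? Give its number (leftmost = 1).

Weights: 5 te L, 6 ru L, 7 ru L.
The penult (syllable 6, ru) is light, so stress falls on the antepenult (syllable 5, te).
Primary stress: syllable 5 → pa:.te.pi.plo:.ˈte.ru.ru.

5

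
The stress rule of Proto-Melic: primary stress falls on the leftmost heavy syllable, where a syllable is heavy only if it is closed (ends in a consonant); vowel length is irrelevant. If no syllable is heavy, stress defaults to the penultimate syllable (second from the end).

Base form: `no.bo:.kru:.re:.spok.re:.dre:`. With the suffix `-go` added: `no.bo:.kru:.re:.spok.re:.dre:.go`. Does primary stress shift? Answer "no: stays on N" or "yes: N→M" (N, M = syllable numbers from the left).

no: stays on 5

Base `no.bo:.kru:.re:.spok.re:.dre:` (7 syllables):
  Weights: 1 no L, 2 bo: L, 3 kru: L, 4 re: L, 5 spok H, 6 re: L, 7 dre: L.
  Heavy syllables in the domain: 5. The leftmost is syllable 5 (spok).
  → primary stress on syllable 5.
Suffixed `no.bo:.kru:.re:.spok.re:.dre:.go` (8 syllables):
  Weights: 1 no L, 2 bo: L, 3 kru: L, 4 re: L, 5 spok H, 6 re: L, 7 dre: L, 8 go L.
  Heavy syllables in the domain: 5. The leftmost is syllable 5 (spok).
  → primary stress on syllable 5.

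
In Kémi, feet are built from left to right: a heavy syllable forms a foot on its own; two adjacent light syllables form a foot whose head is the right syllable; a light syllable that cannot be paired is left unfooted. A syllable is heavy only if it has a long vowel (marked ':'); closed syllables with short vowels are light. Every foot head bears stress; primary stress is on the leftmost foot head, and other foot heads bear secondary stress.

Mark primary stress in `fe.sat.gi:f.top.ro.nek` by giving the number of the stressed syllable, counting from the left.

2

Weights: 1 fe L, 2 sat L, 3 gi:f H, 4 top L, 5 ro L, 6 nek L.
Parse left to right (heavy = foot alone; LL = one foot; stranded L unfooted): (fe.ˈsat) (ˈgi:f) (top.ˈro) nek.
Foot heads: 2, 3, 5.
Primary stress on the leftmost head = syllable 2.
Primary stress: syllable 2 → fe.ˈsat.gi:f.top.ro.nek.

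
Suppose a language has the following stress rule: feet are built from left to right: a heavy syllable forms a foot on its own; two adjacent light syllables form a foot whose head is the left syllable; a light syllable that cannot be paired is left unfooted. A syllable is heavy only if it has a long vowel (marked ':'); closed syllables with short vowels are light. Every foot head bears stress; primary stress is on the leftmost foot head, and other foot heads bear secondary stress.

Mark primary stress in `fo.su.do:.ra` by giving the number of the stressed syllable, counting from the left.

Weights: 1 fo L, 2 su L, 3 do: H, 4 ra L.
Parse left to right (heavy = foot alone; LL = one foot; stranded L unfooted): (ˈfo.su) (ˈdo:) ra.
Foot heads: 1, 3.
Primary stress on the leftmost head = syllable 1.
Primary stress: syllable 1 → ˈfo.su.do:.ra.

1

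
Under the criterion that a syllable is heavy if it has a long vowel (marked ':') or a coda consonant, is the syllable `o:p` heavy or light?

heavy

`o:p`: long vowel, closed (coda /p/). Long vowel and closed → heavy.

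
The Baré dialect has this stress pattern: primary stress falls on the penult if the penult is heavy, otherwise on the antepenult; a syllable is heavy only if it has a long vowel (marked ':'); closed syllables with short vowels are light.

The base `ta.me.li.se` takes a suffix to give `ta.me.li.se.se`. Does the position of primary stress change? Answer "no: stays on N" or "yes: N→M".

yes: 2→3

Base `ta.me.li.se` (4 syllables):
  Weights: 2 me L, 3 li L, 4 se L.
  The penult (syllable 3, li) is light, so stress falls on the antepenult (syllable 2, me).
  → primary stress on syllable 2.
Suffixed `ta.me.li.se.se` (5 syllables):
  Weights: 3 li L, 4 se L, 5 se L.
  The penult (syllable 4, se) is light, so stress falls on the antepenult (syllable 3, li).
  → primary stress on syllable 3.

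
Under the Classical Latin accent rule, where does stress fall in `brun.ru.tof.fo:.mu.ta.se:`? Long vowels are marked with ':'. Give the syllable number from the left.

Classical Latin: stress the penult if heavy (long vowel or closed), else the antepenult.
Weights: 5 mu L, 6 ta L, 7 se: H.
The penult (syllable 6, ta) is light, so stress falls on the antepenult (syllable 5, mu).
Stress on syllable 5: brun.ru.tof.fo:.ˈmu.ta.se:.

5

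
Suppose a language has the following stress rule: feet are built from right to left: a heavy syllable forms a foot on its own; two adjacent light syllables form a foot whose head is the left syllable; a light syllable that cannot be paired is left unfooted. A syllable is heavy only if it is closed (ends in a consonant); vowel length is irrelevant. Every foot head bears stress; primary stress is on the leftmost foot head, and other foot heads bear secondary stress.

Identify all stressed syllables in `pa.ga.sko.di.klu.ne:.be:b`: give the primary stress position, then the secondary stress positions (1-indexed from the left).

Weights: 1 pa L, 2 ga L, 3 sko L, 4 di L, 5 klu L, 6 ne: L, 7 be:b H.
Parse right to left (heavy = foot alone; LL = one foot; stranded L unfooted): (ˈpa.ga) (ˈsko.di) (ˈklu.ne:) (ˈbe:b).
Foot heads: 1, 3, 5, 7.
Primary stress on the leftmost head = syllable 1.
Secondary stress on 3, 5, 7: ˈpa.ga.ˌsko.di.ˌklu.ne:.ˌbe:b.

primary 1, secondary 3, 5, 7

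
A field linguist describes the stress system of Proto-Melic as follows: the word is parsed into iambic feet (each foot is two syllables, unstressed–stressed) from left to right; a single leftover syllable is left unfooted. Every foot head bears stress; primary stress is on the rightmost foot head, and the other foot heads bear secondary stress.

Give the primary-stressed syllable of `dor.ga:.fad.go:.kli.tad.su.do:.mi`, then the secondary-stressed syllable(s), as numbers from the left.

Parse left to right into iambic (σˈσ) feet: (dor.ˈga:) (fad.ˈgo:) (kli.ˈtad) (su.ˈdo:) mi. Syllable 9 is left unfooted.
Foot heads (stressed positions): 2, 4, 6, 8.
End Rule Rightmost: primary stress on the rightmost head = syllable 8.
Secondary stress on 2, 4, 6: dor.ˌga:.fad.ˌgo:.kli.ˌtad.su.ˈdo:.mi.

primary 8, secondary 2, 4, 6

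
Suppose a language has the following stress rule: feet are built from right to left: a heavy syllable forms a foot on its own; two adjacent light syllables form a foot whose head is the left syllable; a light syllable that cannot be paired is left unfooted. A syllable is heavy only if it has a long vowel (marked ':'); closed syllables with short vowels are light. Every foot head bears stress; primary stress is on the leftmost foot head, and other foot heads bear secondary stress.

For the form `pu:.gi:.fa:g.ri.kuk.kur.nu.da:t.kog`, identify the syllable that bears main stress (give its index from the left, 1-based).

1

Weights: 1 pu: H, 2 gi: H, 3 fa:g H, 4 ri L, 5 kuk L, 6 kur L, 7 nu L, 8 da:t H, 9 kog L.
Parse right to left (heavy = foot alone; LL = one foot; stranded L unfooted): (ˈpu:) (ˈgi:) (ˈfa:g) (ˈri.kuk) (ˈkur.nu) (ˈda:t) kog.
Foot heads: 1, 2, 3, 4, 6, 8.
Primary stress on the leftmost head = syllable 1.
Primary stress: syllable 1 → ˈpu:.gi:.fa:g.ri.kuk.kur.nu.da:t.kog.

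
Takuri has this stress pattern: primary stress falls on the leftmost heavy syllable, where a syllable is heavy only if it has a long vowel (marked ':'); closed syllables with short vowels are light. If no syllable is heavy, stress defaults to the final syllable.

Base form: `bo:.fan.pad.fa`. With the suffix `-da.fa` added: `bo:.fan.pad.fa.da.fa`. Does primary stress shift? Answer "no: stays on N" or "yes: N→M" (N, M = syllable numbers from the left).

Base `bo:.fan.pad.fa` (4 syllables):
  Weights: 1 bo: H, 2 fan L, 3 pad L, 4 fa L.
  Heavy syllables in the domain: 1. The leftmost is syllable 1 (bo:).
  → primary stress on syllable 1.
Suffixed `bo:.fan.pad.fa.da.fa` (6 syllables):
  Weights: 1 bo: H, 2 fan L, 3 pad L, 4 fa L, 5 da L, 6 fa L.
  Heavy syllables in the domain: 1. The leftmost is syllable 1 (bo:).
  → primary stress on syllable 1.

no: stays on 1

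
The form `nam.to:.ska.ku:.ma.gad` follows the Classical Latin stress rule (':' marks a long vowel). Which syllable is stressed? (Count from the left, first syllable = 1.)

4

Classical Latin: stress the penult if heavy (long vowel or closed), else the antepenult.
Weights: 4 ku: H, 5 ma L, 6 gad H.
The penult (syllable 5, ma) is light, so stress falls on the antepenult (syllable 4, ku:).
Stress on syllable 4: nam.to:.ska.ˈku:.ma.gad.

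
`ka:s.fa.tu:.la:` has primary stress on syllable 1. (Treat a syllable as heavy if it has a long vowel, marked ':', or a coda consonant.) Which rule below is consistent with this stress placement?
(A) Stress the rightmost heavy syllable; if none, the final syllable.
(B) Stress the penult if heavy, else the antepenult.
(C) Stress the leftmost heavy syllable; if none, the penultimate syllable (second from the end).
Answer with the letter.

Rule A → syllable 4 (observed: 1).
Rule B → syllable 3 (observed: 1).
Rule C → syllable 1 ✓.

C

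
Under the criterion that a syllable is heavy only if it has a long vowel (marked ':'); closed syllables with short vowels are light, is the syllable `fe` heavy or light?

`fe`: short vowel, open (no coda). Short vowel → light.

light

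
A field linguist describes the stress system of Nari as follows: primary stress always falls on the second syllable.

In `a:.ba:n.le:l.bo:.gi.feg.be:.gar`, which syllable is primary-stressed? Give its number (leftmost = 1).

The word has 8 syllables; the second syllable is syllable 2 (ba:n).
Primary stress: syllable 2 → a:.ˈba:n.le:l.bo:.gi.feg.be:.gar.

2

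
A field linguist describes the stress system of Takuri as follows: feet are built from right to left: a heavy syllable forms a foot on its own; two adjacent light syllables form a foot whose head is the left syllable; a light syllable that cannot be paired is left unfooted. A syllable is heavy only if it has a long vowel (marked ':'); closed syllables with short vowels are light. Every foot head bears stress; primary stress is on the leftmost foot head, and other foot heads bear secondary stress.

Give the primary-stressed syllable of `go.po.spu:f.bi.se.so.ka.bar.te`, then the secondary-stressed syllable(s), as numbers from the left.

Weights: 1 go L, 2 po L, 3 spu:f H, 4 bi L, 5 se L, 6 so L, 7 ka L, 8 bar L, 9 te L.
Parse right to left (heavy = foot alone; LL = one foot; stranded L unfooted): (ˈgo.po) (ˈspu:f) (ˈbi.se) (ˈso.ka) (ˈbar.te).
Foot heads: 1, 3, 4, 6, 8.
Primary stress on the leftmost head = syllable 1.
Secondary stress on 3, 4, 6, 8: ˈgo.po.ˌspu:f.ˌbi.se.ˌso.ka.ˌbar.te.

primary 1, secondary 3, 4, 6, 8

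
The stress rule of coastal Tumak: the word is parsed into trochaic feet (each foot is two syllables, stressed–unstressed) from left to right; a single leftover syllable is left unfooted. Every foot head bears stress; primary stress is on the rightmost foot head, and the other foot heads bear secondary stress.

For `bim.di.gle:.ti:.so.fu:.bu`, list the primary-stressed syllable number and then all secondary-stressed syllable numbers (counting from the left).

Parse left to right into trochaic (ˈσσ) feet: (ˈbim.di) (ˈgle:.ti:) (ˈso.fu:) bu. Syllable 7 is left unfooted.
Foot heads (stressed positions): 1, 3, 5.
End Rule Rightmost: primary stress on the rightmost head = syllable 5.
Secondary stress on 1, 3: ˌbim.di.ˌgle:.ti:.ˈso.fu:.bu.

primary 5, secondary 1, 3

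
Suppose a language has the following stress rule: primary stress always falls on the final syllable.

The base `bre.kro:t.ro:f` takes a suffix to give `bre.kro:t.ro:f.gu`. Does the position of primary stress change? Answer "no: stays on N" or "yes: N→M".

yes: 3→4

Base `bre.kro:t.ro:f` (3 syllables):
  The word has 3 syllables; the final syllable is syllable 3 (ro:f).
  → primary stress on syllable 3.
Suffixed `bre.kro:t.ro:f.gu` (4 syllables):
  The word has 4 syllables; the final syllable is syllable 4 (gu).
  → primary stress on syllable 4.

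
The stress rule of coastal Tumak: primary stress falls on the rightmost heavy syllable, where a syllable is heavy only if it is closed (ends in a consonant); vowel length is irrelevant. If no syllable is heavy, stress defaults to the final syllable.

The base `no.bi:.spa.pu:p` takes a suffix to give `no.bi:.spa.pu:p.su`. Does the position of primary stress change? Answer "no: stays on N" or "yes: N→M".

no: stays on 4

Base `no.bi:.spa.pu:p` (4 syllables):
  Weights: 1 no L, 2 bi: L, 3 spa L, 4 pu:p H.
  Heavy syllables in the domain: 4. The rightmost is syllable 4 (pu:p).
  → primary stress on syllable 4.
Suffixed `no.bi:.spa.pu:p.su` (5 syllables):
  Weights: 1 no L, 2 bi: L, 3 spa L, 4 pu:p H, 5 su L.
  Heavy syllables in the domain: 4. The rightmost is syllable 4 (pu:p).
  → primary stress on syllable 4.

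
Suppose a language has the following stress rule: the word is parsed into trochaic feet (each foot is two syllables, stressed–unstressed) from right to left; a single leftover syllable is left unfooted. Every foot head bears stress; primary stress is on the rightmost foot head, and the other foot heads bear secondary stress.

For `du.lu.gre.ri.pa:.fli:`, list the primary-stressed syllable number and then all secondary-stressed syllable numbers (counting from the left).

primary 5, secondary 1, 3

Parse right to left into trochaic (ˈσσ) feet: (ˈdu.lu) (ˈgre.ri) (ˈpa:.fli:).
Foot heads (stressed positions): 1, 3, 5.
End Rule Rightmost: primary stress on the rightmost head = syllable 5.
Secondary stress on 1, 3: ˌdu.lu.ˌgre.ri.ˈpa:.fli:.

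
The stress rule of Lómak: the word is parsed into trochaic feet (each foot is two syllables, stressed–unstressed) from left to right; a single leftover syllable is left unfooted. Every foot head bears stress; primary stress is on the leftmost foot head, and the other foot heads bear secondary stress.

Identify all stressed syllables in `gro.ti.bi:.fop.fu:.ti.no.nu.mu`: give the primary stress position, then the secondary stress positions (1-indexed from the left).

Parse left to right into trochaic (ˈσσ) feet: (ˈgro.ti) (ˈbi:.fop) (ˈfu:.ti) (ˈno.nu) mu. Syllable 9 is left unfooted.
Foot heads (stressed positions): 1, 3, 5, 7.
End Rule Leftmost: primary stress on the leftmost head = syllable 1.
Secondary stress on 3, 5, 7: ˈgro.ti.ˌbi:.fop.ˌfu:.ti.ˌno.nu.mu.

primary 1, secondary 3, 5, 7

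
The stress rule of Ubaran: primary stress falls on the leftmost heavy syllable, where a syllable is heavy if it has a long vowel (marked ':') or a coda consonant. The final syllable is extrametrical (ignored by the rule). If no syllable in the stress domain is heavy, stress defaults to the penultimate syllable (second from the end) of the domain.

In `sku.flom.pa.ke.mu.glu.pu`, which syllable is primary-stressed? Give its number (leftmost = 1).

2

The final syllable (7, pu) is extrametrical; the stress domain is syllables 1–6.
Weights: 1 sku L, 2 flom H, 3 pa L, 4 ke L, 5 mu L, 6 glu L.
Heavy syllables in the domain: 2. The leftmost is syllable 2 (flom).
Primary stress: syllable 2 → sku.ˈflom.pa.ke.mu.glu.pu.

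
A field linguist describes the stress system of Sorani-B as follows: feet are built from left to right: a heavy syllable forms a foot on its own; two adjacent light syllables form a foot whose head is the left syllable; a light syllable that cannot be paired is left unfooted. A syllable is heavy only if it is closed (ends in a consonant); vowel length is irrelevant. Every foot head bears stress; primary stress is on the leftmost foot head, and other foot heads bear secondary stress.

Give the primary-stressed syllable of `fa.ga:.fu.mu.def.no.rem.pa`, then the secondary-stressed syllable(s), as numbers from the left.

Weights: 1 fa L, 2 ga: L, 3 fu L, 4 mu L, 5 def H, 6 no L, 7 rem H, 8 pa L.
Parse left to right (heavy = foot alone; LL = one foot; stranded L unfooted): (ˈfa.ga:) (ˈfu.mu) (ˈdef) no (ˈrem) pa.
Foot heads: 1, 3, 5, 7.
Primary stress on the leftmost head = syllable 1.
Secondary stress on 3, 5, 7: ˈfa.ga:.ˌfu.mu.ˌdef.no.ˌrem.pa.

primary 1, secondary 3, 5, 7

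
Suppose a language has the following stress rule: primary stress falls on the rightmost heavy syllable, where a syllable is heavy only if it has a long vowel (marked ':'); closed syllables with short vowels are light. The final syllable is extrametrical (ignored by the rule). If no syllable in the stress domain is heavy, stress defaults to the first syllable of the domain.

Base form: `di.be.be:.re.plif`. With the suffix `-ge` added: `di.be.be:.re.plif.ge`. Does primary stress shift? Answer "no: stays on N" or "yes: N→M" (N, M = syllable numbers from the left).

no: stays on 3

Base `di.be.be:.re.plif` (5 syllables):
  The final syllable (5, plif) is extrametrical; the stress domain is syllables 1–4.
  Weights: 1 di L, 2 be L, 3 be: H, 4 re L.
  Heavy syllables in the domain: 3. The rightmost is syllable 3 (be:).
  → primary stress on syllable 3.
Suffixed `di.be.be:.re.plif.ge` (6 syllables):
  The final syllable (6, ge) is extrametrical; the stress domain is syllables 1–5.
  Weights: 1 di L, 2 be L, 3 be: H, 4 re L, 5 plif L.
  Heavy syllables in the domain: 3. The rightmost is syllable 3 (be:).
  → primary stress on syllable 3.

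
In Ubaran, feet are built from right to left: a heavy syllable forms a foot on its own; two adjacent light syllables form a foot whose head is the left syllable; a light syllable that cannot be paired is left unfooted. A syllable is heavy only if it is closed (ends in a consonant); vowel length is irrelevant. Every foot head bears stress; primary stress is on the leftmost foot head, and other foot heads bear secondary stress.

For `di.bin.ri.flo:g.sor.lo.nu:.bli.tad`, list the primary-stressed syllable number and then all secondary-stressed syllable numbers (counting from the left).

primary 2, secondary 4, 5, 7, 9

Weights: 1 di L, 2 bin H, 3 ri L, 4 flo:g H, 5 sor H, 6 lo L, 7 nu: L, 8 bli L, 9 tad H.
Parse right to left (heavy = foot alone; LL = one foot; stranded L unfooted): di (ˈbin) ri (ˈflo:g) (ˈsor) lo (ˈnu:.bli) (ˈtad).
Foot heads: 2, 4, 5, 7, 9.
Primary stress on the leftmost head = syllable 2.
Secondary stress on 4, 5, 7, 9: di.ˈbin.ri.ˌflo:g.ˌsor.lo.ˌnu:.bli.ˌtad.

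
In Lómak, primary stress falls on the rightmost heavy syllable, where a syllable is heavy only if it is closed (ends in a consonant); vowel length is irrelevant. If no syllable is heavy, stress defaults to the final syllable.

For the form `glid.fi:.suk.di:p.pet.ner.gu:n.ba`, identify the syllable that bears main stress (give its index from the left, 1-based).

7

Weights: 1 glid H, 2 fi: L, 3 suk H, 4 di:p H, 5 pet H, 6 ner H, 7 gu:n H, 8 ba L.
Heavy syllables in the domain: 1, 3, 4, 5, 6, 7. The rightmost is syllable 7 (gu:n).
Primary stress: syllable 7 → glid.fi:.suk.di:p.pet.ner.ˈgu:n.ba.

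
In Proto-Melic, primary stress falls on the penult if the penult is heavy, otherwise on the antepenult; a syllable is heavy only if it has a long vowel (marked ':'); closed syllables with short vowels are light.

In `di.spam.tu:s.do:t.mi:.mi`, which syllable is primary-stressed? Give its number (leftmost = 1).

5

Weights: 4 do:t H, 5 mi: H, 6 mi L.
The penult (syllable 5, mi:) is heavy, so it takes stress.
Primary stress: syllable 5 → di.spam.tu:s.do:t.ˈmi:.mi.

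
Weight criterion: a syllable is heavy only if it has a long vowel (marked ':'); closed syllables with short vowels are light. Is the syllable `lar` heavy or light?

light

`lar`: short vowel, closed (coda /r/). Short vowel → light.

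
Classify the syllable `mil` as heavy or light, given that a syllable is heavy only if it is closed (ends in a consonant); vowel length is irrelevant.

heavy

`mil`: short vowel, closed (coda /l/). Closed (coda /l/) → heavy.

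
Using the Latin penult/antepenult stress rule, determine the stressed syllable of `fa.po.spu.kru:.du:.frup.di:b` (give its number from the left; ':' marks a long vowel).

6

Classical Latin: stress the penult if heavy (long vowel or closed), else the antepenult.
Weights: 5 du: H, 6 frup H, 7 di:b H.
The penult (syllable 6, frup) is heavy, so it takes stress.
Stress on syllable 6: fa.po.spu.kru:.du:.ˈfrup.di:b.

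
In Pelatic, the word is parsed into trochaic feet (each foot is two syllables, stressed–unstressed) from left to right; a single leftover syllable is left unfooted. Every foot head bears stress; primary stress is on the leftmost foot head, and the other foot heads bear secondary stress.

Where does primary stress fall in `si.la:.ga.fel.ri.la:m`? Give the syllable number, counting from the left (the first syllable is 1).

Parse left to right into trochaic (ˈσσ) feet: (ˈsi.la:) (ˈga.fel) (ˈri.la:m).
Foot heads (stressed positions): 1, 3, 5.
End Rule Leftmost: primary stress on the leftmost head = syllable 1.
Primary stress: syllable 1 → ˈsi.la:.ga.fel.ri.la:m.

1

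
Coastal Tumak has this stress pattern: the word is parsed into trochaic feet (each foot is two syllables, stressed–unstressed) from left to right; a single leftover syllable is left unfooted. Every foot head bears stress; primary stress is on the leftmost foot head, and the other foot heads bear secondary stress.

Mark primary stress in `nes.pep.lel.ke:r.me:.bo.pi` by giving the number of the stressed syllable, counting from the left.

Parse left to right into trochaic (ˈσσ) feet: (ˈnes.pep) (ˈlel.ke:r) (ˈme:.bo) pi. Syllable 7 is left unfooted.
Foot heads (stressed positions): 1, 3, 5.
End Rule Leftmost: primary stress on the leftmost head = syllable 1.
Primary stress: syllable 1 → ˈnes.pep.lel.ke:r.me:.bo.pi.

1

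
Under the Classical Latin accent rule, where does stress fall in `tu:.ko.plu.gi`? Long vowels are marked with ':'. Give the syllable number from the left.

Classical Latin: stress the penult if heavy (long vowel or closed), else the antepenult.
Weights: 2 ko L, 3 plu L, 4 gi L.
The penult (syllable 3, plu) is light, so stress falls on the antepenult (syllable 2, ko).
Stress on syllable 2: tu:.ˈko.plu.gi.

2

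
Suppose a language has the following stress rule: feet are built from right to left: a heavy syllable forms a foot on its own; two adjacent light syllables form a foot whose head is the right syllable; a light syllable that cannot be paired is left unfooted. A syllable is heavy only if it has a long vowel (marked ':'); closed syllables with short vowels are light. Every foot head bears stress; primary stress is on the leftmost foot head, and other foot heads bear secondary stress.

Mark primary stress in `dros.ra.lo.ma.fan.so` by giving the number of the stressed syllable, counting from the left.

2

Weights: 1 dros L, 2 ra L, 3 lo L, 4 ma L, 5 fan L, 6 so L.
Parse right to left (heavy = foot alone; LL = one foot; stranded L unfooted): (dros.ˈra) (lo.ˈma) (fan.ˈso).
Foot heads: 2, 4, 6.
Primary stress on the leftmost head = syllable 2.
Primary stress: syllable 2 → dros.ˈra.lo.ma.fan.so.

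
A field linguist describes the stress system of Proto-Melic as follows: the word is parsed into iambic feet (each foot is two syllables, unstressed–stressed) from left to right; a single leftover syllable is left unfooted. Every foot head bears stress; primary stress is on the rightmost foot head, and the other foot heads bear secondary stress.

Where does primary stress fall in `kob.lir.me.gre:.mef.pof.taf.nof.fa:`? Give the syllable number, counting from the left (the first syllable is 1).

8

Parse left to right into iambic (σˈσ) feet: (kob.ˈlir) (me.ˈgre:) (mef.ˈpof) (taf.ˈnof) fa:. Syllable 9 is left unfooted.
Foot heads (stressed positions): 2, 4, 6, 8.
End Rule Rightmost: primary stress on the rightmost head = syllable 8.
Primary stress: syllable 8 → kob.lir.me.gre:.mef.pof.taf.ˈnof.fa:.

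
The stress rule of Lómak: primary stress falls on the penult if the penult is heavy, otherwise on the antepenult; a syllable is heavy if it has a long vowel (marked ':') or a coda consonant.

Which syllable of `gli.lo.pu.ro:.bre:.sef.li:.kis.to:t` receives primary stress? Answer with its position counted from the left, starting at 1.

8

Weights: 7 li: H, 8 kis H, 9 to:t H.
The penult (syllable 8, kis) is heavy, so it takes stress.
Primary stress: syllable 8 → gli.lo.pu.ro:.bre:.sef.li:.ˈkis.to:t.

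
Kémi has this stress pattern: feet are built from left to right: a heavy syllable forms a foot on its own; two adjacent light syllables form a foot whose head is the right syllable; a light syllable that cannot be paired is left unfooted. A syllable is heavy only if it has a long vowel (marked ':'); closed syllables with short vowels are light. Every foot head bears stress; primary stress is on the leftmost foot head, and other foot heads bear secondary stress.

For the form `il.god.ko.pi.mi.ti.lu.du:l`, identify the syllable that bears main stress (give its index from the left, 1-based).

Weights: 1 il L, 2 god L, 3 ko L, 4 pi L, 5 mi L, 6 ti L, 7 lu L, 8 du:l H.
Parse left to right (heavy = foot alone; LL = one foot; stranded L unfooted): (il.ˈgod) (ko.ˈpi) (mi.ˈti) lu (ˈdu:l).
Foot heads: 2, 4, 6, 8.
Primary stress on the leftmost head = syllable 2.
Primary stress: syllable 2 → il.ˈgod.ko.pi.mi.ti.lu.du:l.

2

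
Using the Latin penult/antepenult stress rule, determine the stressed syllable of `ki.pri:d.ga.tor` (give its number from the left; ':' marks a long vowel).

2

Classical Latin: stress the penult if heavy (long vowel or closed), else the antepenult.
Weights: 2 pri:d H, 3 ga L, 4 tor H.
The penult (syllable 3, ga) is light, so stress falls on the antepenult (syllable 2, pri:d).
Stress on syllable 2: ki.ˈpri:d.ga.tor.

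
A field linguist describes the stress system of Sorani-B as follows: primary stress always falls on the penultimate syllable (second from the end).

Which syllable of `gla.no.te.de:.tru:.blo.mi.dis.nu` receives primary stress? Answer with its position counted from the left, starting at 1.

8

The word has 9 syllables; the penultimate syllable (second from the end) is syllable 8 (dis).
Primary stress: syllable 8 → gla.no.te.de:.tru:.blo.mi.ˈdis.nu.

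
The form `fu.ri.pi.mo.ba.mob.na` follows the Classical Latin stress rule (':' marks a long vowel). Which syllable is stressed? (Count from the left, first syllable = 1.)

Classical Latin: stress the penult if heavy (long vowel or closed), else the antepenult.
Weights: 5 ba L, 6 mob H, 7 na L.
The penult (syllable 6, mob) is heavy, so it takes stress.
Stress on syllable 6: fu.ri.pi.mo.ba.ˈmob.na.

6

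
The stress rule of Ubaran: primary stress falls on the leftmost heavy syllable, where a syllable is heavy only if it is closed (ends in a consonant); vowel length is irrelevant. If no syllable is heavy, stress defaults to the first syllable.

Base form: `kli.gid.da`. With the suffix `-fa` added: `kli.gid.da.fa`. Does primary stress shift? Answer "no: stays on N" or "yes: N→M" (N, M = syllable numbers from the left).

Base `kli.gid.da` (3 syllables):
  Weights: 1 kli L, 2 gid H, 3 da L.
  Heavy syllables in the domain: 2. The leftmost is syllable 2 (gid).
  → primary stress on syllable 2.
Suffixed `kli.gid.da.fa` (4 syllables):
  Weights: 1 kli L, 2 gid H, 3 da L, 4 fa L.
  Heavy syllables in the domain: 2. The leftmost is syllable 2 (gid).
  → primary stress on syllable 2.

no: stays on 2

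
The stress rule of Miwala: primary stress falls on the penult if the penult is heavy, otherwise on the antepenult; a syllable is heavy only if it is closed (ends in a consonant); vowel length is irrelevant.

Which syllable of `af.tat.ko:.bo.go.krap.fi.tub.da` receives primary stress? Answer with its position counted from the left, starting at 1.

Weights: 7 fi L, 8 tub H, 9 da L.
The penult (syllable 8, tub) is heavy, so it takes stress.
Primary stress: syllable 8 → af.tat.ko:.bo.go.krap.fi.ˈtub.da.

8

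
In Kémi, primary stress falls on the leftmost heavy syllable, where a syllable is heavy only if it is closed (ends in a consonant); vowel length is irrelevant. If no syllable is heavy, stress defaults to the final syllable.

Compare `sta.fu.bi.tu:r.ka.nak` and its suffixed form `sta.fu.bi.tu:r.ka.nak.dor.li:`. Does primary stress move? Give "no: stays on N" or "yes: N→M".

Base `sta.fu.bi.tu:r.ka.nak` (6 syllables):
  Weights: 1 sta L, 2 fu L, 3 bi L, 4 tu:r H, 5 ka L, 6 nak H.
  Heavy syllables in the domain: 4, 6. The leftmost is syllable 4 (tu:r).
  → primary stress on syllable 4.
Suffixed `sta.fu.bi.tu:r.ka.nak.dor.li:` (8 syllables):
  Weights: 1 sta L, 2 fu L, 3 bi L, 4 tu:r H, 5 ka L, 6 nak H, 7 dor H, 8 li: L.
  Heavy syllables in the domain: 4, 6, 7. The leftmost is syllable 4 (tu:r).
  → primary stress on syllable 4.

no: stays on 4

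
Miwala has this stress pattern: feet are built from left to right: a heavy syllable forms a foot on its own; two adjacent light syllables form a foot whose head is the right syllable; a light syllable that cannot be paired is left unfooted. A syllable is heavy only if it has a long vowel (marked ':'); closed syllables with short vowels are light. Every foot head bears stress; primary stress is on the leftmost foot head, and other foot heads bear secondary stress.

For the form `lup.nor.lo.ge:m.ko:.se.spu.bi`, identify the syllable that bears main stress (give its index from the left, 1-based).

2

Weights: 1 lup L, 2 nor L, 3 lo L, 4 ge:m H, 5 ko: H, 6 se L, 7 spu L, 8 bi L.
Parse left to right (heavy = foot alone; LL = one foot; stranded L unfooted): (lup.ˈnor) lo (ˈge:m) (ˈko:) (se.ˈspu) bi.
Foot heads: 2, 4, 5, 7.
Primary stress on the leftmost head = syllable 2.
Primary stress: syllable 2 → lup.ˈnor.lo.ge:m.ko:.se.spu.bi.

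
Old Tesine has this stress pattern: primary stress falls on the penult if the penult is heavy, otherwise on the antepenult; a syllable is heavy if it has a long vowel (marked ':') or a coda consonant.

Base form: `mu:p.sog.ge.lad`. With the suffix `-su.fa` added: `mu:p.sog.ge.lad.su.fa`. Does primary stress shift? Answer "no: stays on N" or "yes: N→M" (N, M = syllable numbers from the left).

yes: 2→4

Base `mu:p.sog.ge.lad` (4 syllables):
  Weights: 2 sog H, 3 ge L, 4 lad H.
  The penult (syllable 3, ge) is light, so stress falls on the antepenult (syllable 2, sog).
  → primary stress on syllable 2.
Suffixed `mu:p.sog.ge.lad.su.fa` (6 syllables):
  Weights: 4 lad H, 5 su L, 6 fa L.
  The penult (syllable 5, su) is light, so stress falls on the antepenult (syllable 4, lad).
  → primary stress on syllable 4.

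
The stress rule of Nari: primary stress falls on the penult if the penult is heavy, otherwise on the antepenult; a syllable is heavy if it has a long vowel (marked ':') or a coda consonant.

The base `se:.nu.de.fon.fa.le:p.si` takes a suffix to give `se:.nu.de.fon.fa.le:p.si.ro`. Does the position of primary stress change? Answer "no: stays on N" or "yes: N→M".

Base `se:.nu.de.fon.fa.le:p.si` (7 syllables):
  Weights: 5 fa L, 6 le:p H, 7 si L.
  The penult (syllable 6, le:p) is heavy, so it takes stress.
  → primary stress on syllable 6.
Suffixed `se:.nu.de.fon.fa.le:p.si.ro` (8 syllables):
  Weights: 6 le:p H, 7 si L, 8 ro L.
  The penult (syllable 7, si) is light, so stress falls on the antepenult (syllable 6, le:p).
  → primary stress on syllable 6.

no: stays on 6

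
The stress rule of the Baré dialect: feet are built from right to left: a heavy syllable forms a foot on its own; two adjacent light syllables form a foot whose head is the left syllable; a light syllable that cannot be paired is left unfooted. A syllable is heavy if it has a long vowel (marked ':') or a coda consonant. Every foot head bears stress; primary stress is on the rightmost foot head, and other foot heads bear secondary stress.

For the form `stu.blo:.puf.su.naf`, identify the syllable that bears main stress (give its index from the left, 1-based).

5

Weights: 1 stu L, 2 blo: H, 3 puf H, 4 su L, 5 naf H.
Parse right to left (heavy = foot alone; LL = one foot; stranded L unfooted): stu (ˈblo:) (ˈpuf) su (ˈnaf).
Foot heads: 2, 3, 5.
Primary stress on the rightmost head = syllable 5.
Primary stress: syllable 5 → stu.blo:.puf.su.ˈnaf.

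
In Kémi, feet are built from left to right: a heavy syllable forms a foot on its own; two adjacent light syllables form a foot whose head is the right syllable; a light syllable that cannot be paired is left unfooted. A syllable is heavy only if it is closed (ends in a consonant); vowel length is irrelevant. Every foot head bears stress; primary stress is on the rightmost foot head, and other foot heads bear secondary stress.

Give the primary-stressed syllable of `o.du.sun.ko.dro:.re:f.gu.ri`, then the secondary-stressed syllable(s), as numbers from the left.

primary 8, secondary 2, 3, 5, 6

Weights: 1 o L, 2 du L, 3 sun H, 4 ko L, 5 dro: L, 6 re:f H, 7 gu L, 8 ri L.
Parse left to right (heavy = foot alone; LL = one foot; stranded L unfooted): (o.ˈdu) (ˈsun) (ko.ˈdro:) (ˈre:f) (gu.ˈri).
Foot heads: 2, 3, 5, 6, 8.
Primary stress on the rightmost head = syllable 8.
Secondary stress on 2, 3, 5, 6: o.ˌdu.ˌsun.ko.ˌdro:.ˌre:f.gu.ˈri.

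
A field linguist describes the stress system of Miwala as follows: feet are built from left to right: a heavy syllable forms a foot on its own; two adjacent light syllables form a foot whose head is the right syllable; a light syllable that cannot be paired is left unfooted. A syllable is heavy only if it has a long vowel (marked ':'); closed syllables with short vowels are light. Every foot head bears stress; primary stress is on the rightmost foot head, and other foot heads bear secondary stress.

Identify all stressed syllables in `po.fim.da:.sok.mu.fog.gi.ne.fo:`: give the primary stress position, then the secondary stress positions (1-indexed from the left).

Weights: 1 po L, 2 fim L, 3 da: H, 4 sok L, 5 mu L, 6 fog L, 7 gi L, 8 ne L, 9 fo: H.
Parse left to right (heavy = foot alone; LL = one foot; stranded L unfooted): (po.ˈfim) (ˈda:) (sok.ˈmu) (fog.ˈgi) ne (ˈfo:).
Foot heads: 2, 3, 5, 7, 9.
Primary stress on the rightmost head = syllable 9.
Secondary stress on 2, 3, 5, 7: po.ˌfim.ˌda:.sok.ˌmu.fog.ˌgi.ne.ˈfo:.

primary 9, secondary 2, 3, 5, 7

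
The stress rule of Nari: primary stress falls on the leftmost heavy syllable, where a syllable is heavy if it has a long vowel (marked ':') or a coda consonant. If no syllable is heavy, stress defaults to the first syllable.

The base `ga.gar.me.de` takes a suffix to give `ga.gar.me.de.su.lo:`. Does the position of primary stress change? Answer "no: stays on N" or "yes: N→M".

no: stays on 2

Base `ga.gar.me.de` (4 syllables):
  Weights: 1 ga L, 2 gar H, 3 me L, 4 de L.
  Heavy syllables in the domain: 2. The leftmost is syllable 2 (gar).
  → primary stress on syllable 2.
Suffixed `ga.gar.me.de.su.lo:` (6 syllables):
  Weights: 1 ga L, 2 gar H, 3 me L, 4 de L, 5 su L, 6 lo: H.
  Heavy syllables in the domain: 2, 6. The leftmost is syllable 2 (gar).
  → primary stress on syllable 2.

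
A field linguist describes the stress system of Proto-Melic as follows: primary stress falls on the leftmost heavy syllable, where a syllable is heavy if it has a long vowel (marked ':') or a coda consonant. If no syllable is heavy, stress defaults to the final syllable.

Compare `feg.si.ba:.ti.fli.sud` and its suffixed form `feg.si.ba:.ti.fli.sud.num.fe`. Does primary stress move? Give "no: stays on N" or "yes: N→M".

no: stays on 1

Base `feg.si.ba:.ti.fli.sud` (6 syllables):
  Weights: 1 feg H, 2 si L, 3 ba: H, 4 ti L, 5 fli L, 6 sud H.
  Heavy syllables in the domain: 1, 3, 6. The leftmost is syllable 1 (feg).
  → primary stress on syllable 1.
Suffixed `feg.si.ba:.ti.fli.sud.num.fe` (8 syllables):
  Weights: 1 feg H, 2 si L, 3 ba: H, 4 ti L, 5 fli L, 6 sud H, 7 num H, 8 fe L.
  Heavy syllables in the domain: 1, 3, 6, 7. The leftmost is syllable 1 (feg).
  → primary stress on syllable 1.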